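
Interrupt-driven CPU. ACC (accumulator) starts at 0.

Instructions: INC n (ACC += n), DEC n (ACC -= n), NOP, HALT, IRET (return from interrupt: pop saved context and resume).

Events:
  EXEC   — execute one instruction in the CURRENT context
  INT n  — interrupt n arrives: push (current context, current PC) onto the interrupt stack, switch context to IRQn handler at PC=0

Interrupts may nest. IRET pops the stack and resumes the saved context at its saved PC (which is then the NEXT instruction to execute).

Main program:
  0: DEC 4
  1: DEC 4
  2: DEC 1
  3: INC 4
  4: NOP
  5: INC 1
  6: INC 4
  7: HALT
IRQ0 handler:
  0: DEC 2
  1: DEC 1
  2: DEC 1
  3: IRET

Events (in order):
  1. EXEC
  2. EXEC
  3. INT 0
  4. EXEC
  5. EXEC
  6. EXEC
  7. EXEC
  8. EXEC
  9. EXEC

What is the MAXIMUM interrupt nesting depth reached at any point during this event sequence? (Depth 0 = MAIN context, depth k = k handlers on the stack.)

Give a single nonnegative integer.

Answer: 1

Derivation:
Event 1 (EXEC): [MAIN] PC=0: DEC 4 -> ACC=-4 [depth=0]
Event 2 (EXEC): [MAIN] PC=1: DEC 4 -> ACC=-8 [depth=0]
Event 3 (INT 0): INT 0 arrives: push (MAIN, PC=2), enter IRQ0 at PC=0 (depth now 1) [depth=1]
Event 4 (EXEC): [IRQ0] PC=0: DEC 2 -> ACC=-10 [depth=1]
Event 5 (EXEC): [IRQ0] PC=1: DEC 1 -> ACC=-11 [depth=1]
Event 6 (EXEC): [IRQ0] PC=2: DEC 1 -> ACC=-12 [depth=1]
Event 7 (EXEC): [IRQ0] PC=3: IRET -> resume MAIN at PC=2 (depth now 0) [depth=0]
Event 8 (EXEC): [MAIN] PC=2: DEC 1 -> ACC=-13 [depth=0]
Event 9 (EXEC): [MAIN] PC=3: INC 4 -> ACC=-9 [depth=0]
Max depth observed: 1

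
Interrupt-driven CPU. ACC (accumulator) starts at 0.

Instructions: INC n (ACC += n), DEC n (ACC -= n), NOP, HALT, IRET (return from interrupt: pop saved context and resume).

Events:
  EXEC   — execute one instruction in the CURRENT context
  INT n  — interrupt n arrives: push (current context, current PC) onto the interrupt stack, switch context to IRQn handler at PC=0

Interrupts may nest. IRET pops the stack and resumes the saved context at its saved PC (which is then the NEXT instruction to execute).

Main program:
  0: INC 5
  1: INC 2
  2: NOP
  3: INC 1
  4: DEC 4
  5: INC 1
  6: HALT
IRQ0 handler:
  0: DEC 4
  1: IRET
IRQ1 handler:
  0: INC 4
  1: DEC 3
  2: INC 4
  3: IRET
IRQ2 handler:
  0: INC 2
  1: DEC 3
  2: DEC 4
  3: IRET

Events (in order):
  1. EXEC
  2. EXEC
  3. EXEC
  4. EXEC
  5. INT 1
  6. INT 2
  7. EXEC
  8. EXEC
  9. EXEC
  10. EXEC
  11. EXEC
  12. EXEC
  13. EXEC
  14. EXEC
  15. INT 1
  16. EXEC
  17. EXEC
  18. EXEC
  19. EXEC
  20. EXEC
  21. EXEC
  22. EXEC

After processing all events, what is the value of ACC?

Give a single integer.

Event 1 (EXEC): [MAIN] PC=0: INC 5 -> ACC=5
Event 2 (EXEC): [MAIN] PC=1: INC 2 -> ACC=7
Event 3 (EXEC): [MAIN] PC=2: NOP
Event 4 (EXEC): [MAIN] PC=3: INC 1 -> ACC=8
Event 5 (INT 1): INT 1 arrives: push (MAIN, PC=4), enter IRQ1 at PC=0 (depth now 1)
Event 6 (INT 2): INT 2 arrives: push (IRQ1, PC=0), enter IRQ2 at PC=0 (depth now 2)
Event 7 (EXEC): [IRQ2] PC=0: INC 2 -> ACC=10
Event 8 (EXEC): [IRQ2] PC=1: DEC 3 -> ACC=7
Event 9 (EXEC): [IRQ2] PC=2: DEC 4 -> ACC=3
Event 10 (EXEC): [IRQ2] PC=3: IRET -> resume IRQ1 at PC=0 (depth now 1)
Event 11 (EXEC): [IRQ1] PC=0: INC 4 -> ACC=7
Event 12 (EXEC): [IRQ1] PC=1: DEC 3 -> ACC=4
Event 13 (EXEC): [IRQ1] PC=2: INC 4 -> ACC=8
Event 14 (EXEC): [IRQ1] PC=3: IRET -> resume MAIN at PC=4 (depth now 0)
Event 15 (INT 1): INT 1 arrives: push (MAIN, PC=4), enter IRQ1 at PC=0 (depth now 1)
Event 16 (EXEC): [IRQ1] PC=0: INC 4 -> ACC=12
Event 17 (EXEC): [IRQ1] PC=1: DEC 3 -> ACC=9
Event 18 (EXEC): [IRQ1] PC=2: INC 4 -> ACC=13
Event 19 (EXEC): [IRQ1] PC=3: IRET -> resume MAIN at PC=4 (depth now 0)
Event 20 (EXEC): [MAIN] PC=4: DEC 4 -> ACC=9
Event 21 (EXEC): [MAIN] PC=5: INC 1 -> ACC=10
Event 22 (EXEC): [MAIN] PC=6: HALT

Answer: 10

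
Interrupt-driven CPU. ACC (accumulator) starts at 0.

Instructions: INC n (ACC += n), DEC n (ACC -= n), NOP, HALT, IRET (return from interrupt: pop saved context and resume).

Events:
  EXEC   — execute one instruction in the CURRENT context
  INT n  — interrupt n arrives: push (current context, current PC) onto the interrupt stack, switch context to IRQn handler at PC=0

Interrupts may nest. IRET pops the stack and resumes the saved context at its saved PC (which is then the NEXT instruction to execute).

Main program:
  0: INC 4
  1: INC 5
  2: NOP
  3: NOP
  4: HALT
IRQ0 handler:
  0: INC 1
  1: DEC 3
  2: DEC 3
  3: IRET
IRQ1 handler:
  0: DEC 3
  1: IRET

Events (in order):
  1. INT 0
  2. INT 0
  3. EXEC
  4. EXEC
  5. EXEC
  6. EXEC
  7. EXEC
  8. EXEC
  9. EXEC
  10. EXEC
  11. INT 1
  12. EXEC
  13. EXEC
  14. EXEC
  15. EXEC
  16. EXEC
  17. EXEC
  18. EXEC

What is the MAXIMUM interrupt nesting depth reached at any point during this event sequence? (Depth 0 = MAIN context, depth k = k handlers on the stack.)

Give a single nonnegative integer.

Event 1 (INT 0): INT 0 arrives: push (MAIN, PC=0), enter IRQ0 at PC=0 (depth now 1) [depth=1]
Event 2 (INT 0): INT 0 arrives: push (IRQ0, PC=0), enter IRQ0 at PC=0 (depth now 2) [depth=2]
Event 3 (EXEC): [IRQ0] PC=0: INC 1 -> ACC=1 [depth=2]
Event 4 (EXEC): [IRQ0] PC=1: DEC 3 -> ACC=-2 [depth=2]
Event 5 (EXEC): [IRQ0] PC=2: DEC 3 -> ACC=-5 [depth=2]
Event 6 (EXEC): [IRQ0] PC=3: IRET -> resume IRQ0 at PC=0 (depth now 1) [depth=1]
Event 7 (EXEC): [IRQ0] PC=0: INC 1 -> ACC=-4 [depth=1]
Event 8 (EXEC): [IRQ0] PC=1: DEC 3 -> ACC=-7 [depth=1]
Event 9 (EXEC): [IRQ0] PC=2: DEC 3 -> ACC=-10 [depth=1]
Event 10 (EXEC): [IRQ0] PC=3: IRET -> resume MAIN at PC=0 (depth now 0) [depth=0]
Event 11 (INT 1): INT 1 arrives: push (MAIN, PC=0), enter IRQ1 at PC=0 (depth now 1) [depth=1]
Event 12 (EXEC): [IRQ1] PC=0: DEC 3 -> ACC=-13 [depth=1]
Event 13 (EXEC): [IRQ1] PC=1: IRET -> resume MAIN at PC=0 (depth now 0) [depth=0]
Event 14 (EXEC): [MAIN] PC=0: INC 4 -> ACC=-9 [depth=0]
Event 15 (EXEC): [MAIN] PC=1: INC 5 -> ACC=-4 [depth=0]
Event 16 (EXEC): [MAIN] PC=2: NOP [depth=0]
Event 17 (EXEC): [MAIN] PC=3: NOP [depth=0]
Event 18 (EXEC): [MAIN] PC=4: HALT [depth=0]
Max depth observed: 2

Answer: 2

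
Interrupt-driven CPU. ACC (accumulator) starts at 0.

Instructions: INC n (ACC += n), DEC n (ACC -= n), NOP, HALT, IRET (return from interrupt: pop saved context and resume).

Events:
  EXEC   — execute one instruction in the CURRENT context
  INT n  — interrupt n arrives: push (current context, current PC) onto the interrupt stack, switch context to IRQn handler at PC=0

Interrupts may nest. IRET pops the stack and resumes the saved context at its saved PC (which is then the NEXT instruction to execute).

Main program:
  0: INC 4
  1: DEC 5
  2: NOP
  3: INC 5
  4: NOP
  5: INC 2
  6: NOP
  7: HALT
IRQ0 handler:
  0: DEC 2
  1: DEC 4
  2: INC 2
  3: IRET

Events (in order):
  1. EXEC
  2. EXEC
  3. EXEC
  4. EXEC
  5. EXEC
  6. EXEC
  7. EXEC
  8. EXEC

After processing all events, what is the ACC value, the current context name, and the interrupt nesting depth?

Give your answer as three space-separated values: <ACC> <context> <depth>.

Answer: 6 MAIN 0

Derivation:
Event 1 (EXEC): [MAIN] PC=0: INC 4 -> ACC=4
Event 2 (EXEC): [MAIN] PC=1: DEC 5 -> ACC=-1
Event 3 (EXEC): [MAIN] PC=2: NOP
Event 4 (EXEC): [MAIN] PC=3: INC 5 -> ACC=4
Event 5 (EXEC): [MAIN] PC=4: NOP
Event 6 (EXEC): [MAIN] PC=5: INC 2 -> ACC=6
Event 7 (EXEC): [MAIN] PC=6: NOP
Event 8 (EXEC): [MAIN] PC=7: HALT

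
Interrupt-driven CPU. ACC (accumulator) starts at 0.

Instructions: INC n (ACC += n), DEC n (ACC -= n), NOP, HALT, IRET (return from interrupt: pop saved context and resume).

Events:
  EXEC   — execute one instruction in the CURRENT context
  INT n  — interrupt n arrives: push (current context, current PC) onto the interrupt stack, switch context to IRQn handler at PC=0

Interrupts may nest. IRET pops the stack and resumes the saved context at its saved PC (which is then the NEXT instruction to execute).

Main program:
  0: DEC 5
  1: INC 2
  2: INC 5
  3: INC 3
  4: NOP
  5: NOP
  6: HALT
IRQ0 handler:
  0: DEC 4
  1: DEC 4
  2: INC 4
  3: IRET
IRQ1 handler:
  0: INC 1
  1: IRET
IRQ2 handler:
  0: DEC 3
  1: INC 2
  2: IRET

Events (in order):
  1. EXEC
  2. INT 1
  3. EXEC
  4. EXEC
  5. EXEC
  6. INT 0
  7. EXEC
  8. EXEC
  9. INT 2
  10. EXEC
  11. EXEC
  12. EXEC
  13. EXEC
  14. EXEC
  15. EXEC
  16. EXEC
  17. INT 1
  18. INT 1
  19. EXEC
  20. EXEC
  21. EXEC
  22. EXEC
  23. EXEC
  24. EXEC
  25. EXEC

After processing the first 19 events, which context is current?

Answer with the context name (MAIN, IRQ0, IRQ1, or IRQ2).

Event 1 (EXEC): [MAIN] PC=0: DEC 5 -> ACC=-5
Event 2 (INT 1): INT 1 arrives: push (MAIN, PC=1), enter IRQ1 at PC=0 (depth now 1)
Event 3 (EXEC): [IRQ1] PC=0: INC 1 -> ACC=-4
Event 4 (EXEC): [IRQ1] PC=1: IRET -> resume MAIN at PC=1 (depth now 0)
Event 5 (EXEC): [MAIN] PC=1: INC 2 -> ACC=-2
Event 6 (INT 0): INT 0 arrives: push (MAIN, PC=2), enter IRQ0 at PC=0 (depth now 1)
Event 7 (EXEC): [IRQ0] PC=0: DEC 4 -> ACC=-6
Event 8 (EXEC): [IRQ0] PC=1: DEC 4 -> ACC=-10
Event 9 (INT 2): INT 2 arrives: push (IRQ0, PC=2), enter IRQ2 at PC=0 (depth now 2)
Event 10 (EXEC): [IRQ2] PC=0: DEC 3 -> ACC=-13
Event 11 (EXEC): [IRQ2] PC=1: INC 2 -> ACC=-11
Event 12 (EXEC): [IRQ2] PC=2: IRET -> resume IRQ0 at PC=2 (depth now 1)
Event 13 (EXEC): [IRQ0] PC=2: INC 4 -> ACC=-7
Event 14 (EXEC): [IRQ0] PC=3: IRET -> resume MAIN at PC=2 (depth now 0)
Event 15 (EXEC): [MAIN] PC=2: INC 5 -> ACC=-2
Event 16 (EXEC): [MAIN] PC=3: INC 3 -> ACC=1
Event 17 (INT 1): INT 1 arrives: push (MAIN, PC=4), enter IRQ1 at PC=0 (depth now 1)
Event 18 (INT 1): INT 1 arrives: push (IRQ1, PC=0), enter IRQ1 at PC=0 (depth now 2)
Event 19 (EXEC): [IRQ1] PC=0: INC 1 -> ACC=2

Answer: IRQ1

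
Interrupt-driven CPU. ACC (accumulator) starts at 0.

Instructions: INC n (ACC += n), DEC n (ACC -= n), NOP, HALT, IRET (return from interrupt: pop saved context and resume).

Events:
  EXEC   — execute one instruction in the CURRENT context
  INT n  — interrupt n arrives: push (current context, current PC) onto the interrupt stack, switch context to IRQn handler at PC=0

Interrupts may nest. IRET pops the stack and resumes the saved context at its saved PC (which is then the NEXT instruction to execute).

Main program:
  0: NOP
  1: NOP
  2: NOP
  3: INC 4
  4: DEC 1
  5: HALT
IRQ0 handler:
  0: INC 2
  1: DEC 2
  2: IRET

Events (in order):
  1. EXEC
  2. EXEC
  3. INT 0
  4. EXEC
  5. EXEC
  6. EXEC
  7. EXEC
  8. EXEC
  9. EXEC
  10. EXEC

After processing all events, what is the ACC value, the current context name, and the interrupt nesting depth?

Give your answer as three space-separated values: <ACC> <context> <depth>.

Answer: 3 MAIN 0

Derivation:
Event 1 (EXEC): [MAIN] PC=0: NOP
Event 2 (EXEC): [MAIN] PC=1: NOP
Event 3 (INT 0): INT 0 arrives: push (MAIN, PC=2), enter IRQ0 at PC=0 (depth now 1)
Event 4 (EXEC): [IRQ0] PC=0: INC 2 -> ACC=2
Event 5 (EXEC): [IRQ0] PC=1: DEC 2 -> ACC=0
Event 6 (EXEC): [IRQ0] PC=2: IRET -> resume MAIN at PC=2 (depth now 0)
Event 7 (EXEC): [MAIN] PC=2: NOP
Event 8 (EXEC): [MAIN] PC=3: INC 4 -> ACC=4
Event 9 (EXEC): [MAIN] PC=4: DEC 1 -> ACC=3
Event 10 (EXEC): [MAIN] PC=5: HALT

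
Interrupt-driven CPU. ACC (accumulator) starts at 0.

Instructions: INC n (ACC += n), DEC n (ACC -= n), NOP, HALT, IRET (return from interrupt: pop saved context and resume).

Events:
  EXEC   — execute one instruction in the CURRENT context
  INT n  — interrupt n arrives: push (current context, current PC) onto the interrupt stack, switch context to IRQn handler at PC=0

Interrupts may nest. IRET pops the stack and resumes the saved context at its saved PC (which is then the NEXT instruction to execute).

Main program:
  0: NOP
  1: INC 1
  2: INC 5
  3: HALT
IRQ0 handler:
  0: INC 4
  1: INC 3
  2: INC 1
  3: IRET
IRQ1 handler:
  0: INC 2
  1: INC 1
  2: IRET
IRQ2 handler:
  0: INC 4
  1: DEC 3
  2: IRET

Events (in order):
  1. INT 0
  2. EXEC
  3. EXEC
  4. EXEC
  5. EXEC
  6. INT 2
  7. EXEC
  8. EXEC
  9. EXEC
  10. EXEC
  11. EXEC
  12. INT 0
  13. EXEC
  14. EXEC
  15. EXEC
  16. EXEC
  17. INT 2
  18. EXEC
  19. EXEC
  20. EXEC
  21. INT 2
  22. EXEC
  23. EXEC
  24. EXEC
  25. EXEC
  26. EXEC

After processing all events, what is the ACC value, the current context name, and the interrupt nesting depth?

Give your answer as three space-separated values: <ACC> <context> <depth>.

Event 1 (INT 0): INT 0 arrives: push (MAIN, PC=0), enter IRQ0 at PC=0 (depth now 1)
Event 2 (EXEC): [IRQ0] PC=0: INC 4 -> ACC=4
Event 3 (EXEC): [IRQ0] PC=1: INC 3 -> ACC=7
Event 4 (EXEC): [IRQ0] PC=2: INC 1 -> ACC=8
Event 5 (EXEC): [IRQ0] PC=3: IRET -> resume MAIN at PC=0 (depth now 0)
Event 6 (INT 2): INT 2 arrives: push (MAIN, PC=0), enter IRQ2 at PC=0 (depth now 1)
Event 7 (EXEC): [IRQ2] PC=0: INC 4 -> ACC=12
Event 8 (EXEC): [IRQ2] PC=1: DEC 3 -> ACC=9
Event 9 (EXEC): [IRQ2] PC=2: IRET -> resume MAIN at PC=0 (depth now 0)
Event 10 (EXEC): [MAIN] PC=0: NOP
Event 11 (EXEC): [MAIN] PC=1: INC 1 -> ACC=10
Event 12 (INT 0): INT 0 arrives: push (MAIN, PC=2), enter IRQ0 at PC=0 (depth now 1)
Event 13 (EXEC): [IRQ0] PC=0: INC 4 -> ACC=14
Event 14 (EXEC): [IRQ0] PC=1: INC 3 -> ACC=17
Event 15 (EXEC): [IRQ0] PC=2: INC 1 -> ACC=18
Event 16 (EXEC): [IRQ0] PC=3: IRET -> resume MAIN at PC=2 (depth now 0)
Event 17 (INT 2): INT 2 arrives: push (MAIN, PC=2), enter IRQ2 at PC=0 (depth now 1)
Event 18 (EXEC): [IRQ2] PC=0: INC 4 -> ACC=22
Event 19 (EXEC): [IRQ2] PC=1: DEC 3 -> ACC=19
Event 20 (EXEC): [IRQ2] PC=2: IRET -> resume MAIN at PC=2 (depth now 0)
Event 21 (INT 2): INT 2 arrives: push (MAIN, PC=2), enter IRQ2 at PC=0 (depth now 1)
Event 22 (EXEC): [IRQ2] PC=0: INC 4 -> ACC=23
Event 23 (EXEC): [IRQ2] PC=1: DEC 3 -> ACC=20
Event 24 (EXEC): [IRQ2] PC=2: IRET -> resume MAIN at PC=2 (depth now 0)
Event 25 (EXEC): [MAIN] PC=2: INC 5 -> ACC=25
Event 26 (EXEC): [MAIN] PC=3: HALT

Answer: 25 MAIN 0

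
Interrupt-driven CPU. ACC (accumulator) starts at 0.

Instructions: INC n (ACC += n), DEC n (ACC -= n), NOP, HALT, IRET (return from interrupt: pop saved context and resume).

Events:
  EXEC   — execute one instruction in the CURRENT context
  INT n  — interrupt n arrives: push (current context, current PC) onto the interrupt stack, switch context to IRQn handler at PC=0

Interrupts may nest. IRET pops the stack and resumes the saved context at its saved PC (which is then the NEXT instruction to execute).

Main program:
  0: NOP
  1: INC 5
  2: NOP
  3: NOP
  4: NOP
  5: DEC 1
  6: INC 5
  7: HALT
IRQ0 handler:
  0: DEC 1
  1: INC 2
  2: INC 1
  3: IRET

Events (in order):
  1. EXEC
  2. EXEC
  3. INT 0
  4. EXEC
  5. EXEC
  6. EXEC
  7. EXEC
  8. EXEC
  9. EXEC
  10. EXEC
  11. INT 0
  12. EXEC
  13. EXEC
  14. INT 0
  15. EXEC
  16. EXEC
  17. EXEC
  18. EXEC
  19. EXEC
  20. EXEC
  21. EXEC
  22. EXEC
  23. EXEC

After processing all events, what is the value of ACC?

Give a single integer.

Answer: 15

Derivation:
Event 1 (EXEC): [MAIN] PC=0: NOP
Event 2 (EXEC): [MAIN] PC=1: INC 5 -> ACC=5
Event 3 (INT 0): INT 0 arrives: push (MAIN, PC=2), enter IRQ0 at PC=0 (depth now 1)
Event 4 (EXEC): [IRQ0] PC=0: DEC 1 -> ACC=4
Event 5 (EXEC): [IRQ0] PC=1: INC 2 -> ACC=6
Event 6 (EXEC): [IRQ0] PC=2: INC 1 -> ACC=7
Event 7 (EXEC): [IRQ0] PC=3: IRET -> resume MAIN at PC=2 (depth now 0)
Event 8 (EXEC): [MAIN] PC=2: NOP
Event 9 (EXEC): [MAIN] PC=3: NOP
Event 10 (EXEC): [MAIN] PC=4: NOP
Event 11 (INT 0): INT 0 arrives: push (MAIN, PC=5), enter IRQ0 at PC=0 (depth now 1)
Event 12 (EXEC): [IRQ0] PC=0: DEC 1 -> ACC=6
Event 13 (EXEC): [IRQ0] PC=1: INC 2 -> ACC=8
Event 14 (INT 0): INT 0 arrives: push (IRQ0, PC=2), enter IRQ0 at PC=0 (depth now 2)
Event 15 (EXEC): [IRQ0] PC=0: DEC 1 -> ACC=7
Event 16 (EXEC): [IRQ0] PC=1: INC 2 -> ACC=9
Event 17 (EXEC): [IRQ0] PC=2: INC 1 -> ACC=10
Event 18 (EXEC): [IRQ0] PC=3: IRET -> resume IRQ0 at PC=2 (depth now 1)
Event 19 (EXEC): [IRQ0] PC=2: INC 1 -> ACC=11
Event 20 (EXEC): [IRQ0] PC=3: IRET -> resume MAIN at PC=5 (depth now 0)
Event 21 (EXEC): [MAIN] PC=5: DEC 1 -> ACC=10
Event 22 (EXEC): [MAIN] PC=6: INC 5 -> ACC=15
Event 23 (EXEC): [MAIN] PC=7: HALT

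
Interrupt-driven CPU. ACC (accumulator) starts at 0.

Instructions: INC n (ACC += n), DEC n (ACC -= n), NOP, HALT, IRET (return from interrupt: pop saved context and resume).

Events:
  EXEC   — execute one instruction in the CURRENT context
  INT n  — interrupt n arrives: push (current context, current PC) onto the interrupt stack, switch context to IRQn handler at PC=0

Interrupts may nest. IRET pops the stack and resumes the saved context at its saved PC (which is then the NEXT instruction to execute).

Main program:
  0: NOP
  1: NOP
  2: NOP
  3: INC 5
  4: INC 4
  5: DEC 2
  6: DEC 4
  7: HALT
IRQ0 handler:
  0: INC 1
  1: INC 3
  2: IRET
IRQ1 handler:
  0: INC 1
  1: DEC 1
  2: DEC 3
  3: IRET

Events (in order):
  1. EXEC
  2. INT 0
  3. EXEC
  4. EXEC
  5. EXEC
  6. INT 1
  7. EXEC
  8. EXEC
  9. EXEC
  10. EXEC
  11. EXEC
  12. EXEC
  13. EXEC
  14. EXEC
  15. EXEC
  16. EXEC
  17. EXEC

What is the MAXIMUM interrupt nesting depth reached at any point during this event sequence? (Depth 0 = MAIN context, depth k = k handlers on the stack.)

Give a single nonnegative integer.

Answer: 1

Derivation:
Event 1 (EXEC): [MAIN] PC=0: NOP [depth=0]
Event 2 (INT 0): INT 0 arrives: push (MAIN, PC=1), enter IRQ0 at PC=0 (depth now 1) [depth=1]
Event 3 (EXEC): [IRQ0] PC=0: INC 1 -> ACC=1 [depth=1]
Event 4 (EXEC): [IRQ0] PC=1: INC 3 -> ACC=4 [depth=1]
Event 5 (EXEC): [IRQ0] PC=2: IRET -> resume MAIN at PC=1 (depth now 0) [depth=0]
Event 6 (INT 1): INT 1 arrives: push (MAIN, PC=1), enter IRQ1 at PC=0 (depth now 1) [depth=1]
Event 7 (EXEC): [IRQ1] PC=0: INC 1 -> ACC=5 [depth=1]
Event 8 (EXEC): [IRQ1] PC=1: DEC 1 -> ACC=4 [depth=1]
Event 9 (EXEC): [IRQ1] PC=2: DEC 3 -> ACC=1 [depth=1]
Event 10 (EXEC): [IRQ1] PC=3: IRET -> resume MAIN at PC=1 (depth now 0) [depth=0]
Event 11 (EXEC): [MAIN] PC=1: NOP [depth=0]
Event 12 (EXEC): [MAIN] PC=2: NOP [depth=0]
Event 13 (EXEC): [MAIN] PC=3: INC 5 -> ACC=6 [depth=0]
Event 14 (EXEC): [MAIN] PC=4: INC 4 -> ACC=10 [depth=0]
Event 15 (EXEC): [MAIN] PC=5: DEC 2 -> ACC=8 [depth=0]
Event 16 (EXEC): [MAIN] PC=6: DEC 4 -> ACC=4 [depth=0]
Event 17 (EXEC): [MAIN] PC=7: HALT [depth=0]
Max depth observed: 1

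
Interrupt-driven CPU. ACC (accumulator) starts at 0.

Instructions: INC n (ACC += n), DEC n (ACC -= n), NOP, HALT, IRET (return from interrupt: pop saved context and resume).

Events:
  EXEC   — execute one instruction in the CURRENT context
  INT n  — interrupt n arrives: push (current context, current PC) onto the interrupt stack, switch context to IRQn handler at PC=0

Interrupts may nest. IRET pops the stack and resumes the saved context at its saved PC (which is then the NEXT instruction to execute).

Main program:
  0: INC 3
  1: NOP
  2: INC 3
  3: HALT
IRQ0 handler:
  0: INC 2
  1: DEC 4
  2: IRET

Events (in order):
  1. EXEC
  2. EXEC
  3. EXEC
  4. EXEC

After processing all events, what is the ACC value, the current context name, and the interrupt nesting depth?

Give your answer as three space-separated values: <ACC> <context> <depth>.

Event 1 (EXEC): [MAIN] PC=0: INC 3 -> ACC=3
Event 2 (EXEC): [MAIN] PC=1: NOP
Event 3 (EXEC): [MAIN] PC=2: INC 3 -> ACC=6
Event 4 (EXEC): [MAIN] PC=3: HALT

Answer: 6 MAIN 0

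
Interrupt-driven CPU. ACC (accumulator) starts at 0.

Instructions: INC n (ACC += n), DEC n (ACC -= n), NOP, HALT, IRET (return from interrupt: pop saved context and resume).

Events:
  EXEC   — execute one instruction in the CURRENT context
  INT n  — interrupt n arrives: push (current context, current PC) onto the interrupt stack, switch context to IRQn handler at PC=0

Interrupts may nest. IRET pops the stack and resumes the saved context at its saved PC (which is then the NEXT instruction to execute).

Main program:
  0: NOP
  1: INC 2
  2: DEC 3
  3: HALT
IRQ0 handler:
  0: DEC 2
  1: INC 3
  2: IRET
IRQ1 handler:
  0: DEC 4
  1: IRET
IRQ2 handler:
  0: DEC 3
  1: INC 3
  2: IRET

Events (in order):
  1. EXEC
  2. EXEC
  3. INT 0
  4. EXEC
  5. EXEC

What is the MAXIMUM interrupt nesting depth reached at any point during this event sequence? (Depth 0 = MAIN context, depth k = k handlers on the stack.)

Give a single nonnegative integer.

Event 1 (EXEC): [MAIN] PC=0: NOP [depth=0]
Event 2 (EXEC): [MAIN] PC=1: INC 2 -> ACC=2 [depth=0]
Event 3 (INT 0): INT 0 arrives: push (MAIN, PC=2), enter IRQ0 at PC=0 (depth now 1) [depth=1]
Event 4 (EXEC): [IRQ0] PC=0: DEC 2 -> ACC=0 [depth=1]
Event 5 (EXEC): [IRQ0] PC=1: INC 3 -> ACC=3 [depth=1]
Max depth observed: 1

Answer: 1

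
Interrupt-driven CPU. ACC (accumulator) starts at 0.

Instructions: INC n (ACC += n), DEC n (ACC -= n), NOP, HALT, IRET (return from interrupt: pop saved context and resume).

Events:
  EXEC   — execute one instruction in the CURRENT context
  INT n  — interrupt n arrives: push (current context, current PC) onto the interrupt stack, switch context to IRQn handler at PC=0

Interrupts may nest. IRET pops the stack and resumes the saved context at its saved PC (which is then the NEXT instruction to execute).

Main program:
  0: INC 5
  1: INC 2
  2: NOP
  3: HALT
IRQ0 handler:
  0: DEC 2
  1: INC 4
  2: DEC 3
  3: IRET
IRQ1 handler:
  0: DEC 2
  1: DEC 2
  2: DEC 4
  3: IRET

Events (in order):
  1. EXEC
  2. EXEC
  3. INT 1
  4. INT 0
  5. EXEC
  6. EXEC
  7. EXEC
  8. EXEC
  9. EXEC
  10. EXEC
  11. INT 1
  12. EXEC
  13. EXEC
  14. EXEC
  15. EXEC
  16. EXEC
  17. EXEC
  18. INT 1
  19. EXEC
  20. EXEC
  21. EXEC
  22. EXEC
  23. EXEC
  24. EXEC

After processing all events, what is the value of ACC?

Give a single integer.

Event 1 (EXEC): [MAIN] PC=0: INC 5 -> ACC=5
Event 2 (EXEC): [MAIN] PC=1: INC 2 -> ACC=7
Event 3 (INT 1): INT 1 arrives: push (MAIN, PC=2), enter IRQ1 at PC=0 (depth now 1)
Event 4 (INT 0): INT 0 arrives: push (IRQ1, PC=0), enter IRQ0 at PC=0 (depth now 2)
Event 5 (EXEC): [IRQ0] PC=0: DEC 2 -> ACC=5
Event 6 (EXEC): [IRQ0] PC=1: INC 4 -> ACC=9
Event 7 (EXEC): [IRQ0] PC=2: DEC 3 -> ACC=6
Event 8 (EXEC): [IRQ0] PC=3: IRET -> resume IRQ1 at PC=0 (depth now 1)
Event 9 (EXEC): [IRQ1] PC=0: DEC 2 -> ACC=4
Event 10 (EXEC): [IRQ1] PC=1: DEC 2 -> ACC=2
Event 11 (INT 1): INT 1 arrives: push (IRQ1, PC=2), enter IRQ1 at PC=0 (depth now 2)
Event 12 (EXEC): [IRQ1] PC=0: DEC 2 -> ACC=0
Event 13 (EXEC): [IRQ1] PC=1: DEC 2 -> ACC=-2
Event 14 (EXEC): [IRQ1] PC=2: DEC 4 -> ACC=-6
Event 15 (EXEC): [IRQ1] PC=3: IRET -> resume IRQ1 at PC=2 (depth now 1)
Event 16 (EXEC): [IRQ1] PC=2: DEC 4 -> ACC=-10
Event 17 (EXEC): [IRQ1] PC=3: IRET -> resume MAIN at PC=2 (depth now 0)
Event 18 (INT 1): INT 1 arrives: push (MAIN, PC=2), enter IRQ1 at PC=0 (depth now 1)
Event 19 (EXEC): [IRQ1] PC=0: DEC 2 -> ACC=-12
Event 20 (EXEC): [IRQ1] PC=1: DEC 2 -> ACC=-14
Event 21 (EXEC): [IRQ1] PC=2: DEC 4 -> ACC=-18
Event 22 (EXEC): [IRQ1] PC=3: IRET -> resume MAIN at PC=2 (depth now 0)
Event 23 (EXEC): [MAIN] PC=2: NOP
Event 24 (EXEC): [MAIN] PC=3: HALT

Answer: -18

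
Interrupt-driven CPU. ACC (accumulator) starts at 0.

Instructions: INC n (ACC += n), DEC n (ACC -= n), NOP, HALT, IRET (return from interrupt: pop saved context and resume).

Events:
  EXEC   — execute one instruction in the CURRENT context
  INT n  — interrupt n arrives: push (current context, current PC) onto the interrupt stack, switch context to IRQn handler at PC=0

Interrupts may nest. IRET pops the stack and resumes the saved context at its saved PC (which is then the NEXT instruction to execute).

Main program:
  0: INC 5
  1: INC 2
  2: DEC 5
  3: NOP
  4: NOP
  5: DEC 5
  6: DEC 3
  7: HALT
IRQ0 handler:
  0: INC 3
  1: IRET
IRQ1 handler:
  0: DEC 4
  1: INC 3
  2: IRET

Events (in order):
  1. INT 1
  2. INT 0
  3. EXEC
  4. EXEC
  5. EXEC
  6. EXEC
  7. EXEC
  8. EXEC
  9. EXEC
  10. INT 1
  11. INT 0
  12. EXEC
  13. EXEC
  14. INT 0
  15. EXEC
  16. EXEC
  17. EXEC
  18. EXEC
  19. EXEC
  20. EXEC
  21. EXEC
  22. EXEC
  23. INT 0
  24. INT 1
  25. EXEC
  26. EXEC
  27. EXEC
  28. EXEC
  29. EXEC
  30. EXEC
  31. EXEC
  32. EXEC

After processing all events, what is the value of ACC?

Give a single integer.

Event 1 (INT 1): INT 1 arrives: push (MAIN, PC=0), enter IRQ1 at PC=0 (depth now 1)
Event 2 (INT 0): INT 0 arrives: push (IRQ1, PC=0), enter IRQ0 at PC=0 (depth now 2)
Event 3 (EXEC): [IRQ0] PC=0: INC 3 -> ACC=3
Event 4 (EXEC): [IRQ0] PC=1: IRET -> resume IRQ1 at PC=0 (depth now 1)
Event 5 (EXEC): [IRQ1] PC=0: DEC 4 -> ACC=-1
Event 6 (EXEC): [IRQ1] PC=1: INC 3 -> ACC=2
Event 7 (EXEC): [IRQ1] PC=2: IRET -> resume MAIN at PC=0 (depth now 0)
Event 8 (EXEC): [MAIN] PC=0: INC 5 -> ACC=7
Event 9 (EXEC): [MAIN] PC=1: INC 2 -> ACC=9
Event 10 (INT 1): INT 1 arrives: push (MAIN, PC=2), enter IRQ1 at PC=0 (depth now 1)
Event 11 (INT 0): INT 0 arrives: push (IRQ1, PC=0), enter IRQ0 at PC=0 (depth now 2)
Event 12 (EXEC): [IRQ0] PC=0: INC 3 -> ACC=12
Event 13 (EXEC): [IRQ0] PC=1: IRET -> resume IRQ1 at PC=0 (depth now 1)
Event 14 (INT 0): INT 0 arrives: push (IRQ1, PC=0), enter IRQ0 at PC=0 (depth now 2)
Event 15 (EXEC): [IRQ0] PC=0: INC 3 -> ACC=15
Event 16 (EXEC): [IRQ0] PC=1: IRET -> resume IRQ1 at PC=0 (depth now 1)
Event 17 (EXEC): [IRQ1] PC=0: DEC 4 -> ACC=11
Event 18 (EXEC): [IRQ1] PC=1: INC 3 -> ACC=14
Event 19 (EXEC): [IRQ1] PC=2: IRET -> resume MAIN at PC=2 (depth now 0)
Event 20 (EXEC): [MAIN] PC=2: DEC 5 -> ACC=9
Event 21 (EXEC): [MAIN] PC=3: NOP
Event 22 (EXEC): [MAIN] PC=4: NOP
Event 23 (INT 0): INT 0 arrives: push (MAIN, PC=5), enter IRQ0 at PC=0 (depth now 1)
Event 24 (INT 1): INT 1 arrives: push (IRQ0, PC=0), enter IRQ1 at PC=0 (depth now 2)
Event 25 (EXEC): [IRQ1] PC=0: DEC 4 -> ACC=5
Event 26 (EXEC): [IRQ1] PC=1: INC 3 -> ACC=8
Event 27 (EXEC): [IRQ1] PC=2: IRET -> resume IRQ0 at PC=0 (depth now 1)
Event 28 (EXEC): [IRQ0] PC=0: INC 3 -> ACC=11
Event 29 (EXEC): [IRQ0] PC=1: IRET -> resume MAIN at PC=5 (depth now 0)
Event 30 (EXEC): [MAIN] PC=5: DEC 5 -> ACC=6
Event 31 (EXEC): [MAIN] PC=6: DEC 3 -> ACC=3
Event 32 (EXEC): [MAIN] PC=7: HALT

Answer: 3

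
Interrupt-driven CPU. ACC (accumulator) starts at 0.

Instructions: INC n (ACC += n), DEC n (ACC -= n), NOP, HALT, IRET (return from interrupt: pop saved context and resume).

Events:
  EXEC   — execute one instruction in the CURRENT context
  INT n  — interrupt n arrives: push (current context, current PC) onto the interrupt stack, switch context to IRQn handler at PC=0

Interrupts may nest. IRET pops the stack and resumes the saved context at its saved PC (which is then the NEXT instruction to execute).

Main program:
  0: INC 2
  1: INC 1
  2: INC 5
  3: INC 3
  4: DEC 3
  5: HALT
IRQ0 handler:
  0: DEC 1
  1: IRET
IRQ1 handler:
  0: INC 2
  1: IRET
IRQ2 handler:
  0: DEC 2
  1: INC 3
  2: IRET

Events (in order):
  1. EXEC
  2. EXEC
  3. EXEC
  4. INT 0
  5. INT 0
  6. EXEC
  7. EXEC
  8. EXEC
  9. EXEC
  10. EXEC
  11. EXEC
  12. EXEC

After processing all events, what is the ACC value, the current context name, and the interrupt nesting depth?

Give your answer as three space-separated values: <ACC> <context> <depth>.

Answer: 6 MAIN 0

Derivation:
Event 1 (EXEC): [MAIN] PC=0: INC 2 -> ACC=2
Event 2 (EXEC): [MAIN] PC=1: INC 1 -> ACC=3
Event 3 (EXEC): [MAIN] PC=2: INC 5 -> ACC=8
Event 4 (INT 0): INT 0 arrives: push (MAIN, PC=3), enter IRQ0 at PC=0 (depth now 1)
Event 5 (INT 0): INT 0 arrives: push (IRQ0, PC=0), enter IRQ0 at PC=0 (depth now 2)
Event 6 (EXEC): [IRQ0] PC=0: DEC 1 -> ACC=7
Event 7 (EXEC): [IRQ0] PC=1: IRET -> resume IRQ0 at PC=0 (depth now 1)
Event 8 (EXEC): [IRQ0] PC=0: DEC 1 -> ACC=6
Event 9 (EXEC): [IRQ0] PC=1: IRET -> resume MAIN at PC=3 (depth now 0)
Event 10 (EXEC): [MAIN] PC=3: INC 3 -> ACC=9
Event 11 (EXEC): [MAIN] PC=4: DEC 3 -> ACC=6
Event 12 (EXEC): [MAIN] PC=5: HALT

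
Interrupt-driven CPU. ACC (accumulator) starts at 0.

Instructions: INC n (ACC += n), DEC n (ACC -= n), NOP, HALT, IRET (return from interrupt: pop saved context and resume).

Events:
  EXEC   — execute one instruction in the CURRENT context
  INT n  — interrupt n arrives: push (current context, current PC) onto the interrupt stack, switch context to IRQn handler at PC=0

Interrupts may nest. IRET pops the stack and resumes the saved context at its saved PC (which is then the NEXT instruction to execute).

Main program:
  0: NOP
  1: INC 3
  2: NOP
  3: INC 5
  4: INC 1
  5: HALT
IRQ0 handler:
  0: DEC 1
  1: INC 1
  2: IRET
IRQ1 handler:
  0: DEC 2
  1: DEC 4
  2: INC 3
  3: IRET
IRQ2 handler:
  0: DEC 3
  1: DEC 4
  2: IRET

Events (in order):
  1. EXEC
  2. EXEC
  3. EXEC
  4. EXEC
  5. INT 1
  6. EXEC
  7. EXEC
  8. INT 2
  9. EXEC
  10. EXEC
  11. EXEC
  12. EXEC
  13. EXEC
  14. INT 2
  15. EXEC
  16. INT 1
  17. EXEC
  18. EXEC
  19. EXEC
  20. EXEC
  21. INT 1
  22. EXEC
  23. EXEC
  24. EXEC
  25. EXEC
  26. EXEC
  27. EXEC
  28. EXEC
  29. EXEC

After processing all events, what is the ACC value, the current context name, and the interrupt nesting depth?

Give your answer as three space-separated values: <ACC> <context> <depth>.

Answer: -14 MAIN 0

Derivation:
Event 1 (EXEC): [MAIN] PC=0: NOP
Event 2 (EXEC): [MAIN] PC=1: INC 3 -> ACC=3
Event 3 (EXEC): [MAIN] PC=2: NOP
Event 4 (EXEC): [MAIN] PC=3: INC 5 -> ACC=8
Event 5 (INT 1): INT 1 arrives: push (MAIN, PC=4), enter IRQ1 at PC=0 (depth now 1)
Event 6 (EXEC): [IRQ1] PC=0: DEC 2 -> ACC=6
Event 7 (EXEC): [IRQ1] PC=1: DEC 4 -> ACC=2
Event 8 (INT 2): INT 2 arrives: push (IRQ1, PC=2), enter IRQ2 at PC=0 (depth now 2)
Event 9 (EXEC): [IRQ2] PC=0: DEC 3 -> ACC=-1
Event 10 (EXEC): [IRQ2] PC=1: DEC 4 -> ACC=-5
Event 11 (EXEC): [IRQ2] PC=2: IRET -> resume IRQ1 at PC=2 (depth now 1)
Event 12 (EXEC): [IRQ1] PC=2: INC 3 -> ACC=-2
Event 13 (EXEC): [IRQ1] PC=3: IRET -> resume MAIN at PC=4 (depth now 0)
Event 14 (INT 2): INT 2 arrives: push (MAIN, PC=4), enter IRQ2 at PC=0 (depth now 1)
Event 15 (EXEC): [IRQ2] PC=0: DEC 3 -> ACC=-5
Event 16 (INT 1): INT 1 arrives: push (IRQ2, PC=1), enter IRQ1 at PC=0 (depth now 2)
Event 17 (EXEC): [IRQ1] PC=0: DEC 2 -> ACC=-7
Event 18 (EXEC): [IRQ1] PC=1: DEC 4 -> ACC=-11
Event 19 (EXEC): [IRQ1] PC=2: INC 3 -> ACC=-8
Event 20 (EXEC): [IRQ1] PC=3: IRET -> resume IRQ2 at PC=1 (depth now 1)
Event 21 (INT 1): INT 1 arrives: push (IRQ2, PC=1), enter IRQ1 at PC=0 (depth now 2)
Event 22 (EXEC): [IRQ1] PC=0: DEC 2 -> ACC=-10
Event 23 (EXEC): [IRQ1] PC=1: DEC 4 -> ACC=-14
Event 24 (EXEC): [IRQ1] PC=2: INC 3 -> ACC=-11
Event 25 (EXEC): [IRQ1] PC=3: IRET -> resume IRQ2 at PC=1 (depth now 1)
Event 26 (EXEC): [IRQ2] PC=1: DEC 4 -> ACC=-15
Event 27 (EXEC): [IRQ2] PC=2: IRET -> resume MAIN at PC=4 (depth now 0)
Event 28 (EXEC): [MAIN] PC=4: INC 1 -> ACC=-14
Event 29 (EXEC): [MAIN] PC=5: HALT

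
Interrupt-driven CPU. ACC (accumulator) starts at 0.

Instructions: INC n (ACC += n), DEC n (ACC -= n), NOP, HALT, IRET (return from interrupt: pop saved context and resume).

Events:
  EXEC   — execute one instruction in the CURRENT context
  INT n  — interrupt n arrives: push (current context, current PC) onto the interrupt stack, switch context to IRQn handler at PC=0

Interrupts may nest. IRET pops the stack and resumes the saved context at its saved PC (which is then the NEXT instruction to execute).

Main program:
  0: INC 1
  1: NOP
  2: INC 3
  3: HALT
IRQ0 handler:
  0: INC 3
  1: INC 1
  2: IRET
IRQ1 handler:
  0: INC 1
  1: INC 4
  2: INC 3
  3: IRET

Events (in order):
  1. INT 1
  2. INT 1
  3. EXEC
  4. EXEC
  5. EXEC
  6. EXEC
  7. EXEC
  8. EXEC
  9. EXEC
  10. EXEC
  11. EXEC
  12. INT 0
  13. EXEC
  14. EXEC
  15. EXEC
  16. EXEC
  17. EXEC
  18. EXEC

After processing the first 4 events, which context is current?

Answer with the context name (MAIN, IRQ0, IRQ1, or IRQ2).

Answer: IRQ1

Derivation:
Event 1 (INT 1): INT 1 arrives: push (MAIN, PC=0), enter IRQ1 at PC=0 (depth now 1)
Event 2 (INT 1): INT 1 arrives: push (IRQ1, PC=0), enter IRQ1 at PC=0 (depth now 2)
Event 3 (EXEC): [IRQ1] PC=0: INC 1 -> ACC=1
Event 4 (EXEC): [IRQ1] PC=1: INC 4 -> ACC=5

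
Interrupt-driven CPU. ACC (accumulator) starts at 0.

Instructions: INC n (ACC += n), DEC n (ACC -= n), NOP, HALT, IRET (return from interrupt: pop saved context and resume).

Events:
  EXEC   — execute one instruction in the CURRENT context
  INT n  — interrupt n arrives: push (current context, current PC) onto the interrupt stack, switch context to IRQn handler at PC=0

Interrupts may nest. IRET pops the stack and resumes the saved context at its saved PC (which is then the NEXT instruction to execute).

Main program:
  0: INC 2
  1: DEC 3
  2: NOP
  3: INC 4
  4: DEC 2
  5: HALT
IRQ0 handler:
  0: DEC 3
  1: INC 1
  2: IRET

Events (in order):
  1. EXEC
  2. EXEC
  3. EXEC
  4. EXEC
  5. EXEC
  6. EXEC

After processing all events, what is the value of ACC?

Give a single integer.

Answer: 1

Derivation:
Event 1 (EXEC): [MAIN] PC=0: INC 2 -> ACC=2
Event 2 (EXEC): [MAIN] PC=1: DEC 3 -> ACC=-1
Event 3 (EXEC): [MAIN] PC=2: NOP
Event 4 (EXEC): [MAIN] PC=3: INC 4 -> ACC=3
Event 5 (EXEC): [MAIN] PC=4: DEC 2 -> ACC=1
Event 6 (EXEC): [MAIN] PC=5: HALT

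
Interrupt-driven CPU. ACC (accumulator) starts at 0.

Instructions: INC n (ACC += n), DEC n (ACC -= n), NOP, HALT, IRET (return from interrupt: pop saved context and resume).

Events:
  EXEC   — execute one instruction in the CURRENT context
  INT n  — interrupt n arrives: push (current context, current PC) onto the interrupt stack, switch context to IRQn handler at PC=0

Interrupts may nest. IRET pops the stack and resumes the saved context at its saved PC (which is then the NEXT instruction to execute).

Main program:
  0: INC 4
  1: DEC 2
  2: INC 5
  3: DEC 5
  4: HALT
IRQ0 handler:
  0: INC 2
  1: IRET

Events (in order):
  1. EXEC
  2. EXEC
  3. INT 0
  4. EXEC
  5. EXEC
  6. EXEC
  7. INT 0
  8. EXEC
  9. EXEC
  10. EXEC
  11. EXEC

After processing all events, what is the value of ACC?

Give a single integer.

Event 1 (EXEC): [MAIN] PC=0: INC 4 -> ACC=4
Event 2 (EXEC): [MAIN] PC=1: DEC 2 -> ACC=2
Event 3 (INT 0): INT 0 arrives: push (MAIN, PC=2), enter IRQ0 at PC=0 (depth now 1)
Event 4 (EXEC): [IRQ0] PC=0: INC 2 -> ACC=4
Event 5 (EXEC): [IRQ0] PC=1: IRET -> resume MAIN at PC=2 (depth now 0)
Event 6 (EXEC): [MAIN] PC=2: INC 5 -> ACC=9
Event 7 (INT 0): INT 0 arrives: push (MAIN, PC=3), enter IRQ0 at PC=0 (depth now 1)
Event 8 (EXEC): [IRQ0] PC=0: INC 2 -> ACC=11
Event 9 (EXEC): [IRQ0] PC=1: IRET -> resume MAIN at PC=3 (depth now 0)
Event 10 (EXEC): [MAIN] PC=3: DEC 5 -> ACC=6
Event 11 (EXEC): [MAIN] PC=4: HALT

Answer: 6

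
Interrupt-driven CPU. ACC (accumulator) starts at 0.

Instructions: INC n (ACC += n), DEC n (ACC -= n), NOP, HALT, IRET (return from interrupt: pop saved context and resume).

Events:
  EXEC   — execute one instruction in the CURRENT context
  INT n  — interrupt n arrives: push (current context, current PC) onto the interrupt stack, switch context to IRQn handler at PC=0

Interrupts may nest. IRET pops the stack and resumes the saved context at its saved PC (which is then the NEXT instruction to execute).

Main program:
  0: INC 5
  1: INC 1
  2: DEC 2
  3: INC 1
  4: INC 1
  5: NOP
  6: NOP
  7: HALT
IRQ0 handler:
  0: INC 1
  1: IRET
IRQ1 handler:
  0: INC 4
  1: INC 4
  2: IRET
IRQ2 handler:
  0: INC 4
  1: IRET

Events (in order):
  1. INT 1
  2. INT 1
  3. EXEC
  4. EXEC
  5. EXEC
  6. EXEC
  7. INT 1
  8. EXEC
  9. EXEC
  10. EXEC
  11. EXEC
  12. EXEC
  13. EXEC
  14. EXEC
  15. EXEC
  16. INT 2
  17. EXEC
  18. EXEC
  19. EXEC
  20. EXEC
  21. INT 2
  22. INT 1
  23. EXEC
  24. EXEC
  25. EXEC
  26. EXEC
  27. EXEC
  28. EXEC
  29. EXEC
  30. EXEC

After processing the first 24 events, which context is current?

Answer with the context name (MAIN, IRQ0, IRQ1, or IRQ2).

Answer: IRQ1

Derivation:
Event 1 (INT 1): INT 1 arrives: push (MAIN, PC=0), enter IRQ1 at PC=0 (depth now 1)
Event 2 (INT 1): INT 1 arrives: push (IRQ1, PC=0), enter IRQ1 at PC=0 (depth now 2)
Event 3 (EXEC): [IRQ1] PC=0: INC 4 -> ACC=4
Event 4 (EXEC): [IRQ1] PC=1: INC 4 -> ACC=8
Event 5 (EXEC): [IRQ1] PC=2: IRET -> resume IRQ1 at PC=0 (depth now 1)
Event 6 (EXEC): [IRQ1] PC=0: INC 4 -> ACC=12
Event 7 (INT 1): INT 1 arrives: push (IRQ1, PC=1), enter IRQ1 at PC=0 (depth now 2)
Event 8 (EXEC): [IRQ1] PC=0: INC 4 -> ACC=16
Event 9 (EXEC): [IRQ1] PC=1: INC 4 -> ACC=20
Event 10 (EXEC): [IRQ1] PC=2: IRET -> resume IRQ1 at PC=1 (depth now 1)
Event 11 (EXEC): [IRQ1] PC=1: INC 4 -> ACC=24
Event 12 (EXEC): [IRQ1] PC=2: IRET -> resume MAIN at PC=0 (depth now 0)
Event 13 (EXEC): [MAIN] PC=0: INC 5 -> ACC=29
Event 14 (EXEC): [MAIN] PC=1: INC 1 -> ACC=30
Event 15 (EXEC): [MAIN] PC=2: DEC 2 -> ACC=28
Event 16 (INT 2): INT 2 arrives: push (MAIN, PC=3), enter IRQ2 at PC=0 (depth now 1)
Event 17 (EXEC): [IRQ2] PC=0: INC 4 -> ACC=32
Event 18 (EXEC): [IRQ2] PC=1: IRET -> resume MAIN at PC=3 (depth now 0)
Event 19 (EXEC): [MAIN] PC=3: INC 1 -> ACC=33
Event 20 (EXEC): [MAIN] PC=4: INC 1 -> ACC=34
Event 21 (INT 2): INT 2 arrives: push (MAIN, PC=5), enter IRQ2 at PC=0 (depth now 1)
Event 22 (INT 1): INT 1 arrives: push (IRQ2, PC=0), enter IRQ1 at PC=0 (depth now 2)
Event 23 (EXEC): [IRQ1] PC=0: INC 4 -> ACC=38
Event 24 (EXEC): [IRQ1] PC=1: INC 4 -> ACC=42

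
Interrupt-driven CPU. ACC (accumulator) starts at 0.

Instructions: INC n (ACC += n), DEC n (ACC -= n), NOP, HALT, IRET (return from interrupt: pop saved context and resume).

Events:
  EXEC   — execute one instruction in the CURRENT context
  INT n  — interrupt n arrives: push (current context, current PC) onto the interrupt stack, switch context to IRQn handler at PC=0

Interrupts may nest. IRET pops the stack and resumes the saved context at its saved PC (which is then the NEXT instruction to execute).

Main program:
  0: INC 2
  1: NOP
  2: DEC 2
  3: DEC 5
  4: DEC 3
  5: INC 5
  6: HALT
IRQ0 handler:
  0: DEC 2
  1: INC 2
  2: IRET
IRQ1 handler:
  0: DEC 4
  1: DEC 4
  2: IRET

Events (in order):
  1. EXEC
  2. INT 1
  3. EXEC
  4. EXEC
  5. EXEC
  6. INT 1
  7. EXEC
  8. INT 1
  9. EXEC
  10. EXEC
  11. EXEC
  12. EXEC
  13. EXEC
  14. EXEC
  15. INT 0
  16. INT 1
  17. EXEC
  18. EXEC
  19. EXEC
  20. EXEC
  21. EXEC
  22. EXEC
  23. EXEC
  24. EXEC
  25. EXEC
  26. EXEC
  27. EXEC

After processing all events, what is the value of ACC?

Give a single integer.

Answer: -35

Derivation:
Event 1 (EXEC): [MAIN] PC=0: INC 2 -> ACC=2
Event 2 (INT 1): INT 1 arrives: push (MAIN, PC=1), enter IRQ1 at PC=0 (depth now 1)
Event 3 (EXEC): [IRQ1] PC=0: DEC 4 -> ACC=-2
Event 4 (EXEC): [IRQ1] PC=1: DEC 4 -> ACC=-6
Event 5 (EXEC): [IRQ1] PC=2: IRET -> resume MAIN at PC=1 (depth now 0)
Event 6 (INT 1): INT 1 arrives: push (MAIN, PC=1), enter IRQ1 at PC=0 (depth now 1)
Event 7 (EXEC): [IRQ1] PC=0: DEC 4 -> ACC=-10
Event 8 (INT 1): INT 1 arrives: push (IRQ1, PC=1), enter IRQ1 at PC=0 (depth now 2)
Event 9 (EXEC): [IRQ1] PC=0: DEC 4 -> ACC=-14
Event 10 (EXEC): [IRQ1] PC=1: DEC 4 -> ACC=-18
Event 11 (EXEC): [IRQ1] PC=2: IRET -> resume IRQ1 at PC=1 (depth now 1)
Event 12 (EXEC): [IRQ1] PC=1: DEC 4 -> ACC=-22
Event 13 (EXEC): [IRQ1] PC=2: IRET -> resume MAIN at PC=1 (depth now 0)
Event 14 (EXEC): [MAIN] PC=1: NOP
Event 15 (INT 0): INT 0 arrives: push (MAIN, PC=2), enter IRQ0 at PC=0 (depth now 1)
Event 16 (INT 1): INT 1 arrives: push (IRQ0, PC=0), enter IRQ1 at PC=0 (depth now 2)
Event 17 (EXEC): [IRQ1] PC=0: DEC 4 -> ACC=-26
Event 18 (EXEC): [IRQ1] PC=1: DEC 4 -> ACC=-30
Event 19 (EXEC): [IRQ1] PC=2: IRET -> resume IRQ0 at PC=0 (depth now 1)
Event 20 (EXEC): [IRQ0] PC=0: DEC 2 -> ACC=-32
Event 21 (EXEC): [IRQ0] PC=1: INC 2 -> ACC=-30
Event 22 (EXEC): [IRQ0] PC=2: IRET -> resume MAIN at PC=2 (depth now 0)
Event 23 (EXEC): [MAIN] PC=2: DEC 2 -> ACC=-32
Event 24 (EXEC): [MAIN] PC=3: DEC 5 -> ACC=-37
Event 25 (EXEC): [MAIN] PC=4: DEC 3 -> ACC=-40
Event 26 (EXEC): [MAIN] PC=5: INC 5 -> ACC=-35
Event 27 (EXEC): [MAIN] PC=6: HALT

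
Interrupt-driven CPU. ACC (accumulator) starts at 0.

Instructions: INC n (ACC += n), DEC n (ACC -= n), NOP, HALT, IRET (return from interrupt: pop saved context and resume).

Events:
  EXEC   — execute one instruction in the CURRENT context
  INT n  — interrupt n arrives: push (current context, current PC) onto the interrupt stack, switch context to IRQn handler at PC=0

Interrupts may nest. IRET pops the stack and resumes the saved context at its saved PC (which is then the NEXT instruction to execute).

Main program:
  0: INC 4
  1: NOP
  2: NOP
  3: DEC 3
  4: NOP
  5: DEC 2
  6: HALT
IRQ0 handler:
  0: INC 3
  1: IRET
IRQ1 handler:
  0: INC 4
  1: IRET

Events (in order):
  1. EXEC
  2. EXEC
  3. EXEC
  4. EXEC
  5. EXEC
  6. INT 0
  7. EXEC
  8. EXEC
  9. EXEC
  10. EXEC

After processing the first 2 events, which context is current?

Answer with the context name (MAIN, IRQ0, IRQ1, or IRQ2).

Event 1 (EXEC): [MAIN] PC=0: INC 4 -> ACC=4
Event 2 (EXEC): [MAIN] PC=1: NOP

Answer: MAIN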